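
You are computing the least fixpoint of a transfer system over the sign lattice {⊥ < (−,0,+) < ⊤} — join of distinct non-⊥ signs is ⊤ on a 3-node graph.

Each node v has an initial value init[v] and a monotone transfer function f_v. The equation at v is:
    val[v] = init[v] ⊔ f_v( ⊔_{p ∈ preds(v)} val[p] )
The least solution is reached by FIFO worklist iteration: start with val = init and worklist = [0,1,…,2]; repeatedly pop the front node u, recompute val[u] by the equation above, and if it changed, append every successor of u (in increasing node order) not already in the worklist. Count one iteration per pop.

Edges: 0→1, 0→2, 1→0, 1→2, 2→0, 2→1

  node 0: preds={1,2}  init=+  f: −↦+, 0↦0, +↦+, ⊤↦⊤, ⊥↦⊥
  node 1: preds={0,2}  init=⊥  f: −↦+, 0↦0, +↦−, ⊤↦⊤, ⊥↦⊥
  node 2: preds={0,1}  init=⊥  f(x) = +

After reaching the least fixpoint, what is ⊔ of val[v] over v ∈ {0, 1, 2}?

Iteration log — 7 steps:
  step 1. node 0  ⊔preds=⊥  new=+  stable
  step 2. node 1  ⊔preds=+  new=−  old=⊥  +wl: 0
  step 3. node 2  ⊔preds=⊤  new=+  old=⊥  +wl: 1
  step 4. node 0  ⊔preds=⊤  new=⊤  old=+  +wl: 2
  step 5. node 1  ⊔preds=⊤  new=⊤  old=−  +wl: 0
  step 6. node 2  ⊔preds=⊤  new=+  stable
  step 7. node 0  ⊔preds=⊤  new=⊤  stable

Least fixpoint reached:
  node 0: ⊤
  node 1: ⊤
  node 2: +

⊤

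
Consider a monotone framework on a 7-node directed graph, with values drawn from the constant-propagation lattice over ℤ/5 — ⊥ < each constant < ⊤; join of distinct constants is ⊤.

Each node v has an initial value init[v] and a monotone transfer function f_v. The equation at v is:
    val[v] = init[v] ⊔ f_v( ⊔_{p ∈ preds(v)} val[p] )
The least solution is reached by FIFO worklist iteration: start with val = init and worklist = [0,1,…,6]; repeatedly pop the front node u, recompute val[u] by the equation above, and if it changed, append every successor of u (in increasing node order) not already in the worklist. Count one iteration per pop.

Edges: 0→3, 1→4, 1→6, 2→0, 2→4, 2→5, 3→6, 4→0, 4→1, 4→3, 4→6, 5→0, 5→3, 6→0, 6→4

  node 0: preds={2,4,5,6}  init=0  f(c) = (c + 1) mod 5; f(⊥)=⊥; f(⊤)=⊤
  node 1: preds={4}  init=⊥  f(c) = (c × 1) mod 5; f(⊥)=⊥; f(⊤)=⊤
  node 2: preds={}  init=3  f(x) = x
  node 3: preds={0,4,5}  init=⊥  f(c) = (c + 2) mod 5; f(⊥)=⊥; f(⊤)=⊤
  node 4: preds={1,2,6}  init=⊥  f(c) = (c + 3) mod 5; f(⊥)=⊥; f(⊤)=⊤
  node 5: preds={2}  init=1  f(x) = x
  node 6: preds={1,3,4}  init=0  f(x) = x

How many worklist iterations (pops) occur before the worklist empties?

Iteration log — 12 steps:
  step 1. node 0  ⊔preds=⊤  new=⊤  old=0  +wl: 
  step 2. node 1  ⊔preds=⊥  new=⊥  stable
  step 3. node 2  ⊔preds=⊥  new=3  stable
  step 4. node 3  ⊔preds=⊤  new=⊤  old=⊥  +wl: 
  step 5. node 4  ⊔preds=⊤  new=⊤  old=⊥  +wl: 0,1,3
  step 6. node 5  ⊔preds=3  new=⊤  old=1  +wl: 
  step 7. node 6  ⊔preds=⊤  new=⊤  old=0  +wl: 4
  step 8. node 0  ⊔preds=⊤  new=⊤  stable
  step 9. node 1  ⊔preds=⊤  new=⊤  old=⊥  +wl: 6
  step 10. node 3  ⊔preds=⊤  new=⊤  stable
  step 11. node 4  ⊔preds=⊤  new=⊤  stable
  step 12. node 6  ⊔preds=⊤  new=⊤  stable

Least fixpoint reached:
  node 0: ⊤
  node 1: ⊤
  node 2: 3
  node 3: ⊤
  node 4: ⊤
  node 5: ⊤
  node 6: ⊤

12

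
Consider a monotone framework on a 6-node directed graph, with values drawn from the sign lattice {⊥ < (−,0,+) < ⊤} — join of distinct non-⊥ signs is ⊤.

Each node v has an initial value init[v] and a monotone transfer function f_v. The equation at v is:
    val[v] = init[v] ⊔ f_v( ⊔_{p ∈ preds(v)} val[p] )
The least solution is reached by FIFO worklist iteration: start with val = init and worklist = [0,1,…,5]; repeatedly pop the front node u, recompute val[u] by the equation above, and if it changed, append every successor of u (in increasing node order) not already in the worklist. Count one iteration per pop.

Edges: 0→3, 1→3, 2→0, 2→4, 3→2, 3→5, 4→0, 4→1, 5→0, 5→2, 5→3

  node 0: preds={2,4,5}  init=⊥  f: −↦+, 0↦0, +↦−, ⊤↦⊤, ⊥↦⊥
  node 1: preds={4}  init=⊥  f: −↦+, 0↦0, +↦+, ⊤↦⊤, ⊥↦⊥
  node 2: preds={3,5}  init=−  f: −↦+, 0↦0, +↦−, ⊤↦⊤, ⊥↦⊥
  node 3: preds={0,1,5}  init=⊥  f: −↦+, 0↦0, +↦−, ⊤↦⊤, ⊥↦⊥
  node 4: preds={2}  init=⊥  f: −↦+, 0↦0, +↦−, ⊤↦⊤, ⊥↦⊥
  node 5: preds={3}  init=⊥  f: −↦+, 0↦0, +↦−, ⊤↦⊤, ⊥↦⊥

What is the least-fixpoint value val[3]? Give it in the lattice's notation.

⊤

Worklist (17 pops):
  #1 pop 0: in=− → + (was ⊥); enqueue []
  #2 pop 1: in=⊥ → ⊥ (no change)
  #3 pop 2: in=⊥ → − (no change)
  #4 pop 3: in=+ → − (was ⊥); enqueue [2]
  #5 pop 4: in=− → + (was ⊥); enqueue [0,1]
  #6 pop 5: in=− → + (was ⊥); enqueue [3]
  #7 pop 2: in=⊤ → ⊤ (was −); enqueue [4]
  #8 pop 0: in=⊤ → ⊤ (was +); enqueue []
  #9 pop 1: in=+ → + (was ⊥); enqueue []
  #10 pop 3: in=⊤ → ⊤ (was −); enqueue [2,5]
  #11 pop 4: in=⊤ → ⊤ (was +); enqueue [0,1]
  #12 pop 2: in=⊤ → ⊤ (no change)
  #13 pop 5: in=⊤ → ⊤ (was +); enqueue [2,3]
  #14 pop 0: in=⊤ → ⊤ (no change)
  #15 pop 1: in=⊤ → ⊤ (was +); enqueue []
  #16 pop 2: in=⊤ → ⊤ (no change)
  #17 pop 3: in=⊤ → ⊤ (no change)

Fixpoint:
  val[0] = ⊤
  val[1] = ⊤
  val[2] = ⊤
  val[3] = ⊤
  val[4] = ⊤
  val[5] = ⊤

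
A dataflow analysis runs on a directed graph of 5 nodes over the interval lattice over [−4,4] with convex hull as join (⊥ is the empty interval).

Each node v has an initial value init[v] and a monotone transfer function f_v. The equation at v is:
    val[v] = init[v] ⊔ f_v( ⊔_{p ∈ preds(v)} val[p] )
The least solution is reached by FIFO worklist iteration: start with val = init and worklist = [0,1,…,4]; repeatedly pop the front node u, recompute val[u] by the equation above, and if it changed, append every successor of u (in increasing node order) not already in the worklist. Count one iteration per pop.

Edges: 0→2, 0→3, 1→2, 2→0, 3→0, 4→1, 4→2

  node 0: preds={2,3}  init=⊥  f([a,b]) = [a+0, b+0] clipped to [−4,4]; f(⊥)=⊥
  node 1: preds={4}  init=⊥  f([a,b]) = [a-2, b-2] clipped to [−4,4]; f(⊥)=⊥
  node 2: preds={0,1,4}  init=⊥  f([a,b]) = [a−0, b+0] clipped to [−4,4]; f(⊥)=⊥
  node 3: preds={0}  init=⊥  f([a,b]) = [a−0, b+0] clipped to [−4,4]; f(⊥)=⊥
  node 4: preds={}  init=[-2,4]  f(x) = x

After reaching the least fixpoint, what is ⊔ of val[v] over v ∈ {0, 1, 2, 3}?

Worklist (9 pops):
  #1 pop 0: in=⊥ → ⊥ (no change)
  #2 pop 1: in=[-2,4] → [-4,2] (was ⊥); enqueue []
  #3 pop 2: in=[-4,4] → [-4,4] (was ⊥); enqueue [0]
  #4 pop 3: in=⊥ → ⊥ (no change)
  #5 pop 4: in=⊥ → [-2,4] (no change)
  #6 pop 0: in=[-4,4] → [-4,4] (was ⊥); enqueue [2,3]
  #7 pop 2: in=[-4,4] → [-4,4] (no change)
  #8 pop 3: in=[-4,4] → [-4,4] (was ⊥); enqueue [0]
  #9 pop 0: in=[-4,4] → [-4,4] (no change)

Fixpoint:
  val[0] = [-4,4]
  val[1] = [-4,2]
  val[2] = [-4,4]
  val[3] = [-4,4]
  val[4] = [-2,4]

[-4,4]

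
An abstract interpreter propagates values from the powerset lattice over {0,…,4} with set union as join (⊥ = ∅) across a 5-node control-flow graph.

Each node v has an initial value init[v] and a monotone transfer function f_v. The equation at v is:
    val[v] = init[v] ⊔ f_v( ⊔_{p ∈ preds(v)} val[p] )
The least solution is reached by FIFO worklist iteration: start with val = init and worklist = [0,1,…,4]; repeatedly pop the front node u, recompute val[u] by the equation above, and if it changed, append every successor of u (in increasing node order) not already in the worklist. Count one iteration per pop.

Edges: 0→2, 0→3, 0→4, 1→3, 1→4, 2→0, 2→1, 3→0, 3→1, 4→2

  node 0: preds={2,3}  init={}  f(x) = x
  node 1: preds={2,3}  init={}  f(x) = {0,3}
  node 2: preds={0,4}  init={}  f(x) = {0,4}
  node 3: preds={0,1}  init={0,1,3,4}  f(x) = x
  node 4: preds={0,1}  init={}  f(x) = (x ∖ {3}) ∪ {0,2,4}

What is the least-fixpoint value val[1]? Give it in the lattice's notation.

{0,3}

Iteration log — 8 steps:
  step 1. node 0  ⊔preds={0,1,3,4}  new={0,1,3,4}  old={}  +wl: 
  step 2. node 1  ⊔preds={0,1,3,4}  new={0,3}  old={}  +wl: 
  step 3. node 2  ⊔preds={0,1,3,4}  new={0,4}  old={}  +wl: 0,1
  step 4. node 3  ⊔preds={0,1,3,4}  new={0,1,3,4}  stable
  step 5. node 4  ⊔preds={0,1,3,4}  new={0,1,2,4}  old={}  +wl: 2
  step 6. node 0  ⊔preds={0,1,3,4}  new={0,1,3,4}  stable
  step 7. node 1  ⊔preds={0,1,3,4}  new={0,3}  stable
  step 8. node 2  ⊔preds={0,1,2,3,4}  new={0,4}  stable

Least fixpoint reached:
  node 0: {0,1,3,4}
  node 1: {0,3}
  node 2: {0,4}
  node 3: {0,1,3,4}
  node 4: {0,1,2,4}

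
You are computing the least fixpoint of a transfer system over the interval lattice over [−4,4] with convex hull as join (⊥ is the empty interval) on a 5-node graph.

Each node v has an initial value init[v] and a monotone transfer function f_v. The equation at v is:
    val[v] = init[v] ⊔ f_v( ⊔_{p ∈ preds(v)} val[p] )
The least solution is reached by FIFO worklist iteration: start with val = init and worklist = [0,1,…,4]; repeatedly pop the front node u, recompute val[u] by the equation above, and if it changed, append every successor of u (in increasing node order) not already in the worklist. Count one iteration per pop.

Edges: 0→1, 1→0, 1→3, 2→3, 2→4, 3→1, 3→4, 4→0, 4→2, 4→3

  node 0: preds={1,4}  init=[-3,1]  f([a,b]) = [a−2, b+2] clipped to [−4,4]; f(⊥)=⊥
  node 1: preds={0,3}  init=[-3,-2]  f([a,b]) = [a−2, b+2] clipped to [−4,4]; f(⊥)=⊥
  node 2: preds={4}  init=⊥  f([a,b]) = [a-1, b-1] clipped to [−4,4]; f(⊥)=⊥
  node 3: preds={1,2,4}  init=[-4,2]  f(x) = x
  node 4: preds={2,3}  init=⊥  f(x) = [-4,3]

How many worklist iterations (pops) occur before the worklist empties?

Worklist (10 pops):
  #1 pop 0: in=[-3,-2] → [-4,1] (was [-3,1]); enqueue []
  #2 pop 1: in=[-4,2] → [-4,4] (was [-3,-2]); enqueue [0]
  #3 pop 2: in=⊥ → ⊥ (no change)
  #4 pop 3: in=[-4,4] → [-4,4] (was [-4,2]); enqueue [1]
  #5 pop 4: in=[-4,4] → [-4,3] (was ⊥); enqueue [2,3]
  #6 pop 0: in=[-4,4] → [-4,4] (was [-4,1]); enqueue []
  #7 pop 1: in=[-4,4] → [-4,4] (no change)
  #8 pop 2: in=[-4,3] → [-4,2] (was ⊥); enqueue [4]
  #9 pop 3: in=[-4,4] → [-4,4] (no change)
  #10 pop 4: in=[-4,4] → [-4,3] (no change)

Fixpoint:
  val[0] = [-4,4]
  val[1] = [-4,4]
  val[2] = [-4,2]
  val[3] = [-4,4]
  val[4] = [-4,3]

10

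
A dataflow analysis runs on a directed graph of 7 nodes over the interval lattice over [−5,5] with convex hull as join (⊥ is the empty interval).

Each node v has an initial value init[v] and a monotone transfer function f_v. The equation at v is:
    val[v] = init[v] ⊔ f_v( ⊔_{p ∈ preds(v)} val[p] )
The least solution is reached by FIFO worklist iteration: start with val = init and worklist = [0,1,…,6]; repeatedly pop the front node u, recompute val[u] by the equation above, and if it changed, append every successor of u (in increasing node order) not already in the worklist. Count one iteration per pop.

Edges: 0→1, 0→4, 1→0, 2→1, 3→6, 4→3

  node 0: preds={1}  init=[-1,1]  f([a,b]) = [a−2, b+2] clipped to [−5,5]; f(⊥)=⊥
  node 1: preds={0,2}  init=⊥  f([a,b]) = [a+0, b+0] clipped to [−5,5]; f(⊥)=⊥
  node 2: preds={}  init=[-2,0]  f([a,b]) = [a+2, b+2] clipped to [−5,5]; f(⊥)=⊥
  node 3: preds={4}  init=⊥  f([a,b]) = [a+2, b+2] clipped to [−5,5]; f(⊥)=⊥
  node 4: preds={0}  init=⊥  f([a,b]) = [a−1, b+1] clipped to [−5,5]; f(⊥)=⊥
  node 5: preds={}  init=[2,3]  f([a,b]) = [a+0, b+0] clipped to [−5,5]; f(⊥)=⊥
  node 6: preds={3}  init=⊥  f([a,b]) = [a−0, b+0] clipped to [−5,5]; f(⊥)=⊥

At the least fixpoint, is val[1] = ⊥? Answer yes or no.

Trace (19 dequeues):
  [1] u=0 | in ⊥ | out [-1,1] | ==
  [2] u=1 | in [-2,1] | out [-2,1] | prev ⊥ | push {0}
  [3] u=2 | in ⊥ | out [-2,0] | ==
  [4] u=3 | in ⊥ | out ⊥ | ==
  [5] u=4 | in [-1,1] | out [-2,2] | prev ⊥ | push {3}
  [6] u=5 | in ⊥ | out [2,3] | ==
  [7] u=6 | in ⊥ | out ⊥ | ==
  [8] u=0 | in [-2,1] | out [-4,3] | prev [-1,1] | push {1,4}
  [9] u=3 | in [-2,2] | out [0,4] | prev ⊥ | push {6}
  [10] u=1 | in [-4,3] | out [-4,3] | prev [-2,1] | push {0}
  [11] u=4 | in [-4,3] | out [-5,4] | prev [-2,2] | push {3}
  [12] u=6 | in [0,4] | out [0,4] | prev ⊥ | push {}
  [13] u=0 | in [-4,3] | out [-5,5] | prev [-4,3] | push {1,4}
  [14] u=3 | in [-5,4] | out [-3,5] | prev [0,4] | push {6}
  [15] u=1 | in [-5,5] | out [-5,5] | prev [-4,3] | push {0}
  [16] u=4 | in [-5,5] | out [-5,5] | prev [-5,4] | push {3}
  [17] u=6 | in [-3,5] | out [-3,5] | prev [0,4] | push {}
  [18] u=0 | in [-5,5] | out [-5,5] | ==
  [19] u=3 | in [-5,5] | out [-3,5] | ==

Converged values:
  [0] [-5,5]
  [1] [-5,5]
  [2] [-2,0]
  [3] [-3,5]
  [4] [-5,5]
  [5] [2,3]
  [6] [-3,5]

no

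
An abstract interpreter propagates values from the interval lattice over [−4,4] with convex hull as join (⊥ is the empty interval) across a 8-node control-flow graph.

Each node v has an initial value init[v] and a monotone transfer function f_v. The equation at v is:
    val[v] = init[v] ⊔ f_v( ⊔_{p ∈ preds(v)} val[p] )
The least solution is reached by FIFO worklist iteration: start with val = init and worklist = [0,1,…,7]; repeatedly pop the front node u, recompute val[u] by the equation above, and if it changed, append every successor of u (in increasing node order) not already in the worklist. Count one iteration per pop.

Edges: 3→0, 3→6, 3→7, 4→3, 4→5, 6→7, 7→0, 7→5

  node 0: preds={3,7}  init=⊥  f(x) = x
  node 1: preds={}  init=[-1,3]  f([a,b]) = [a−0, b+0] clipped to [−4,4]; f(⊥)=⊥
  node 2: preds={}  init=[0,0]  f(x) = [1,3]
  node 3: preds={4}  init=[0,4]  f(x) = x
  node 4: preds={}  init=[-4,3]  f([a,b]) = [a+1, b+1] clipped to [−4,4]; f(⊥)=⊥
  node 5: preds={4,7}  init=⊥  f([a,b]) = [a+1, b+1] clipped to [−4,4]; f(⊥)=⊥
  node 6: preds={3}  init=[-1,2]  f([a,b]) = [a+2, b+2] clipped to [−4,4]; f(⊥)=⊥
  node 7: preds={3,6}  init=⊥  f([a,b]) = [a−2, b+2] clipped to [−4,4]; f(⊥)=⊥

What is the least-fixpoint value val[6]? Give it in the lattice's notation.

[-2,4]

Trace (10 dequeues):
  [1] u=0 | in [0,4] | out [0,4] | prev ⊥ | push {}
  [2] u=1 | in ⊥ | out [-1,3] | ==
  [3] u=2 | in ⊥ | out [0,3] | prev [0,0] | push {}
  [4] u=3 | in [-4,3] | out [-4,4] | prev [0,4] | push {0}
  [5] u=4 | in ⊥ | out [-4,3] | ==
  [6] u=5 | in [-4,3] | out [-3,4] | prev ⊥ | push {}
  [7] u=6 | in [-4,4] | out [-2,4] | prev [-1,2] | push {}
  [8] u=7 | in [-4,4] | out [-4,4] | prev ⊥ | push {5}
  [9] u=0 | in [-4,4] | out [-4,4] | prev [0,4] | push {}
  [10] u=5 | in [-4,4] | out [-3,4] | ==

Converged values:
  [0] [-4,4]
  [1] [-1,3]
  [2] [0,3]
  [3] [-4,4]
  [4] [-4,3]
  [5] [-3,4]
  [6] [-2,4]
  [7] [-4,4]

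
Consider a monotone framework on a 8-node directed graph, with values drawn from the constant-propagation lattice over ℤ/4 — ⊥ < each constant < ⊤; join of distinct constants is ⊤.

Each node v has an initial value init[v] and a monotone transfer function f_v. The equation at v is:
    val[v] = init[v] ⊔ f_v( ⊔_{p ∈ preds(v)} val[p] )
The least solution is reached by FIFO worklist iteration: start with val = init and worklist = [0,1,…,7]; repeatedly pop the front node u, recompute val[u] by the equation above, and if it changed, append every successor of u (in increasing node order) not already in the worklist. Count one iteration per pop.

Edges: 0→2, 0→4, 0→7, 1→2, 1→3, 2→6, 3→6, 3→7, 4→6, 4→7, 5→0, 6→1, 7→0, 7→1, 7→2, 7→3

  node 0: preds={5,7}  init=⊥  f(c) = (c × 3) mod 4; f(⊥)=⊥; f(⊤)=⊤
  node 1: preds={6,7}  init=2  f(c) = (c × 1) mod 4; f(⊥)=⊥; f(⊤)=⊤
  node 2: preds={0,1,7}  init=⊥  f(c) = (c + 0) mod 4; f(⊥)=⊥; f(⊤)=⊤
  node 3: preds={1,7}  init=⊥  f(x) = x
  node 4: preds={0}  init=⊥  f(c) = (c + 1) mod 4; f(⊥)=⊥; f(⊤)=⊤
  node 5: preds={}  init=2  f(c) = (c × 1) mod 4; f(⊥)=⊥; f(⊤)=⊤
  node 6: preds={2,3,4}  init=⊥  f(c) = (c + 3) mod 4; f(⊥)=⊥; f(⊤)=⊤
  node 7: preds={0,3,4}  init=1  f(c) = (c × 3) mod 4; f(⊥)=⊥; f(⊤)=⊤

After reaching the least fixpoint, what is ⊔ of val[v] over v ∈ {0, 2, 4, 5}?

Trace (12 dequeues):
  [1] u=0 | in ⊤ | out ⊤ | prev ⊥ | push {}
  [2] u=1 | in 1 | out ⊤ | prev 2 | push {}
  [3] u=2 | in ⊤ | out ⊤ | prev ⊥ | push {}
  [4] u=3 | in ⊤ | out ⊤ | prev ⊥ | push {}
  [5] u=4 | in ⊤ | out ⊤ | prev ⊥ | push {}
  [6] u=5 | in ⊥ | out 2 | ==
  [7] u=6 | in ⊤ | out ⊤ | prev ⊥ | push {1}
  [8] u=7 | in ⊤ | out ⊤ | prev 1 | push {0,2,3}
  [9] u=1 | in ⊤ | out ⊤ | ==
  [10] u=0 | in ⊤ | out ⊤ | ==
  [11] u=2 | in ⊤ | out ⊤ | ==
  [12] u=3 | in ⊤ | out ⊤ | ==

Converged values:
  [0] ⊤
  [1] ⊤
  [2] ⊤
  [3] ⊤
  [4] ⊤
  [5] 2
  [6] ⊤
  [7] ⊤

⊤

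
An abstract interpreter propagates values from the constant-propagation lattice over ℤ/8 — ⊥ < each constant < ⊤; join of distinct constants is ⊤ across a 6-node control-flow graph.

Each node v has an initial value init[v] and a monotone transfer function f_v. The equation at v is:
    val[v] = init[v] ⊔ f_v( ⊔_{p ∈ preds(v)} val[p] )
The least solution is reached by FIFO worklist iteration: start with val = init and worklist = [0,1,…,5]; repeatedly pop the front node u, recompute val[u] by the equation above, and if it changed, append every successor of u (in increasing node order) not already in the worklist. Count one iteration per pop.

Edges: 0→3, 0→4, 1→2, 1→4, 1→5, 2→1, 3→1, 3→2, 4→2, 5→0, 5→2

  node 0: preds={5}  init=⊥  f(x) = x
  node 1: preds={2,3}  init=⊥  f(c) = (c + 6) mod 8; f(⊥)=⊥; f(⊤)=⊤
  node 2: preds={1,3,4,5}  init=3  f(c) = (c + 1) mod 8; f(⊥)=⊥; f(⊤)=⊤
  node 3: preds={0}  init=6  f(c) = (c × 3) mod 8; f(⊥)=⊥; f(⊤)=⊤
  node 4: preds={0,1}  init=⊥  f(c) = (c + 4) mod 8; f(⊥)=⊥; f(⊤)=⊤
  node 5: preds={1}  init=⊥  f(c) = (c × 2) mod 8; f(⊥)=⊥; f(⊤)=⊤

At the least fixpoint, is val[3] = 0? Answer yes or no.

Iteration log — 13 steps:
  step 1. node 0  ⊔preds=⊥  new=⊥  stable
  step 2. node 1  ⊔preds=⊤  new=⊤  old=⊥  +wl: 
  step 3. node 2  ⊔preds=⊤  new=⊤  old=3  +wl: 1
  step 4. node 3  ⊔preds=⊥  new=6  stable
  step 5. node 4  ⊔preds=⊤  new=⊤  old=⊥  +wl: 2
  step 6. node 5  ⊔preds=⊤  new=⊤  old=⊥  +wl: 0
  step 7. node 1  ⊔preds=⊤  new=⊤  stable
  step 8. node 2  ⊔preds=⊤  new=⊤  stable
  step 9. node 0  ⊔preds=⊤  new=⊤  old=⊥  +wl: 3,4
  step 10. node 3  ⊔preds=⊤  new=⊤  old=6  +wl: 1,2
  step 11. node 4  ⊔preds=⊤  new=⊤  stable
  step 12. node 1  ⊔preds=⊤  new=⊤  stable
  step 13. node 2  ⊔preds=⊤  new=⊤  stable

Least fixpoint reached:
  node 0: ⊤
  node 1: ⊤
  node 2: ⊤
  node 3: ⊤
  node 4: ⊤
  node 5: ⊤

no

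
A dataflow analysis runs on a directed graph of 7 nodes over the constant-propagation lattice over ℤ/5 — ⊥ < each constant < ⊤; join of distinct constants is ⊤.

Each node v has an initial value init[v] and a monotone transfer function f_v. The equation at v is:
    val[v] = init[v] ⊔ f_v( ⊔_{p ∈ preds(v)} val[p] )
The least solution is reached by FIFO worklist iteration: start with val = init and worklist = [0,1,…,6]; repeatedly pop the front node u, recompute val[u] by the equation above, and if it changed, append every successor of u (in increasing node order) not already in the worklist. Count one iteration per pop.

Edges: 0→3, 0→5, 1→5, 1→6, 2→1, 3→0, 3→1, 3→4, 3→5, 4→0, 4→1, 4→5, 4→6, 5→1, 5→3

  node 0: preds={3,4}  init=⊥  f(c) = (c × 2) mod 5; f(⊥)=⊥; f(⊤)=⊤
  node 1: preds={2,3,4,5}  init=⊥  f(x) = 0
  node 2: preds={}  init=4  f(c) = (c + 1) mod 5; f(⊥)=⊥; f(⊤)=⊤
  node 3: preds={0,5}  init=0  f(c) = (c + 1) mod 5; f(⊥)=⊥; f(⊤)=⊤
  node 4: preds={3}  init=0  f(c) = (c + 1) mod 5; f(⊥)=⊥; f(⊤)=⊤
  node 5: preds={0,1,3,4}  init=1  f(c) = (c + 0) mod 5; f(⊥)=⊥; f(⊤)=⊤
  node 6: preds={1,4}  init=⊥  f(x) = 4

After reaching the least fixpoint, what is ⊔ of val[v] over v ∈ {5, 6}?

Iteration log — 11 steps:
  step 1. node 0  ⊔preds=0  new=0  old=⊥  +wl: 
  step 2. node 1  ⊔preds=⊤  new=0  old=⊥  +wl: 
  step 3. node 2  ⊔preds=⊥  new=4  stable
  step 4. node 3  ⊔preds=⊤  new=⊤  old=0  +wl: 0,1
  step 5. node 4  ⊔preds=⊤  new=⊤  old=0  +wl: 
  step 6. node 5  ⊔preds=⊤  new=⊤  old=1  +wl: 3
  step 7. node 6  ⊔preds=⊤  new=4  old=⊥  +wl: 
  step 8. node 0  ⊔preds=⊤  new=⊤  old=0  +wl: 5
  step 9. node 1  ⊔preds=⊤  new=0  stable
  step 10. node 3  ⊔preds=⊤  new=⊤  stable
  step 11. node 5  ⊔preds=⊤  new=⊤  stable

Least fixpoint reached:
  node 0: ⊤
  node 1: 0
  node 2: 4
  node 3: ⊤
  node 4: ⊤
  node 5: ⊤
  node 6: 4

⊤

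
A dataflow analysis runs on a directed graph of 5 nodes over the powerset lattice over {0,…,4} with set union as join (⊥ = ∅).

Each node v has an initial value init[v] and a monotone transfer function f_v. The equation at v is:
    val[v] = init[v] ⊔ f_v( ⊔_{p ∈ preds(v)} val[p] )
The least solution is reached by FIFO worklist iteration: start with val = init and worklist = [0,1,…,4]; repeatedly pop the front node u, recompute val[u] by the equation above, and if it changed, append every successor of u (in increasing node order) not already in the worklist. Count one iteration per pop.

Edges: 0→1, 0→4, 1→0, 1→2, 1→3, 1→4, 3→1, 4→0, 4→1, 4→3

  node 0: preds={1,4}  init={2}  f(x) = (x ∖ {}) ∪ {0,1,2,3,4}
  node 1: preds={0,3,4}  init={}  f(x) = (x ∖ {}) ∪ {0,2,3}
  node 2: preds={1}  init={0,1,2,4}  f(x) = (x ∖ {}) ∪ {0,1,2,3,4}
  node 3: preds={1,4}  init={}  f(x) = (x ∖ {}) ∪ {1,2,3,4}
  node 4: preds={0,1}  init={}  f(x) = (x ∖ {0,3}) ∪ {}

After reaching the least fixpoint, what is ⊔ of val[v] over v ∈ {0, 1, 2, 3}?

{0,1,2,3,4}

Trace (8 dequeues):
  [1] u=0 | in {} | out {0,1,2,3,4} | prev {2} | push {}
  [2] u=1 | in {0,1,2,3,4} | out {0,1,2,3,4} | prev {} | push {0}
  [3] u=2 | in {0,1,2,3,4} | out {0,1,2,3,4} | prev {0,1,2,4} | push {}
  [4] u=3 | in {0,1,2,3,4} | out {0,1,2,3,4} | prev {} | push {1}
  [5] u=4 | in {0,1,2,3,4} | out {1,2,4} | prev {} | push {3}
  [6] u=0 | in {0,1,2,3,4} | out {0,1,2,3,4} | ==
  [7] u=1 | in {0,1,2,3,4} | out {0,1,2,3,4} | ==
  [8] u=3 | in {0,1,2,3,4} | out {0,1,2,3,4} | ==

Converged values:
  [0] {0,1,2,3,4}
  [1] {0,1,2,3,4}
  [2] {0,1,2,3,4}
  [3] {0,1,2,3,4}
  [4] {1,2,4}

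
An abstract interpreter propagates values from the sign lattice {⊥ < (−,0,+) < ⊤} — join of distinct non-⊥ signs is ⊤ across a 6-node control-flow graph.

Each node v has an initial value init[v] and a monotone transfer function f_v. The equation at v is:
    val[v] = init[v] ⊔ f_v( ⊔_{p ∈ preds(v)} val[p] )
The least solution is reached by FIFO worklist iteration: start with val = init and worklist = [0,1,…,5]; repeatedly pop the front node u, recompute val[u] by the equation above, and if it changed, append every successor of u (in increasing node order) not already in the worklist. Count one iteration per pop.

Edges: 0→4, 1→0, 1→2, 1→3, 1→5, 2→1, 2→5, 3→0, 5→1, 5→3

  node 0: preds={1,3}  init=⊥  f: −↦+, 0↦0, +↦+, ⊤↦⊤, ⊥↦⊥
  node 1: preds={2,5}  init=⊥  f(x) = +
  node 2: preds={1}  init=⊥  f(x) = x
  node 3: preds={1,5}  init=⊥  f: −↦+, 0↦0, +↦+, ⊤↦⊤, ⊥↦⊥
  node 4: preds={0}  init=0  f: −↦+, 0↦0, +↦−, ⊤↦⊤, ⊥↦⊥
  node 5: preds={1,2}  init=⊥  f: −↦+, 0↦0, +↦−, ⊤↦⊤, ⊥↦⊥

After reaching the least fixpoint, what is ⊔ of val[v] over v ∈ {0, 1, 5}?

⊤

Iteration log — 12 steps:
  step 1. node 0  ⊔preds=⊥  new=⊥  stable
  step 2. node 1  ⊔preds=⊥  new=+  old=⊥  +wl: 0
  step 3. node 2  ⊔preds=+  new=+  old=⊥  +wl: 1
  step 4. node 3  ⊔preds=+  new=+  old=⊥  +wl: 
  step 5. node 4  ⊔preds=⊥  new=0  stable
  step 6. node 5  ⊔preds=+  new=−  old=⊥  +wl: 3
  step 7. node 0  ⊔preds=+  new=+  old=⊥  +wl: 4
  step 8. node 1  ⊔preds=⊤  new=+  stable
  step 9. node 3  ⊔preds=⊤  new=⊤  old=+  +wl: 0
  step 10. node 4  ⊔preds=+  new=⊤  old=0  +wl: 
  step 11. node 0  ⊔preds=⊤  new=⊤  old=+  +wl: 4
  step 12. node 4  ⊔preds=⊤  new=⊤  stable

Least fixpoint reached:
  node 0: ⊤
  node 1: +
  node 2: +
  node 3: ⊤
  node 4: ⊤
  node 5: −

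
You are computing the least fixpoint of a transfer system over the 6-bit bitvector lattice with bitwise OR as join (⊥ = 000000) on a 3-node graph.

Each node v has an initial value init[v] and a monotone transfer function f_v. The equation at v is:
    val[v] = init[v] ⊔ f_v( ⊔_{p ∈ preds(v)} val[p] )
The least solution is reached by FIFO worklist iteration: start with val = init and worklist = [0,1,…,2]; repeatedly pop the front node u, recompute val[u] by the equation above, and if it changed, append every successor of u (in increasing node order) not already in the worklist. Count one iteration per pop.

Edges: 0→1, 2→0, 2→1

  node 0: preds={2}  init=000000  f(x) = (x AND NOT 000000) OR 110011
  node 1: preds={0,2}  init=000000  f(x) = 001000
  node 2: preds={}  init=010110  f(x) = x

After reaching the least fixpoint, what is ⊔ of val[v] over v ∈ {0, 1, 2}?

111111

Trace (3 dequeues):
  [1] u=0 | in 010110 | out 110111 | prev 000000 | push {}
  [2] u=1 | in 110111 | out 001000 | prev 000000 | push {}
  [3] u=2 | in 000000 | out 010110 | ==

Converged values:
  [0] 110111
  [1] 001000
  [2] 010110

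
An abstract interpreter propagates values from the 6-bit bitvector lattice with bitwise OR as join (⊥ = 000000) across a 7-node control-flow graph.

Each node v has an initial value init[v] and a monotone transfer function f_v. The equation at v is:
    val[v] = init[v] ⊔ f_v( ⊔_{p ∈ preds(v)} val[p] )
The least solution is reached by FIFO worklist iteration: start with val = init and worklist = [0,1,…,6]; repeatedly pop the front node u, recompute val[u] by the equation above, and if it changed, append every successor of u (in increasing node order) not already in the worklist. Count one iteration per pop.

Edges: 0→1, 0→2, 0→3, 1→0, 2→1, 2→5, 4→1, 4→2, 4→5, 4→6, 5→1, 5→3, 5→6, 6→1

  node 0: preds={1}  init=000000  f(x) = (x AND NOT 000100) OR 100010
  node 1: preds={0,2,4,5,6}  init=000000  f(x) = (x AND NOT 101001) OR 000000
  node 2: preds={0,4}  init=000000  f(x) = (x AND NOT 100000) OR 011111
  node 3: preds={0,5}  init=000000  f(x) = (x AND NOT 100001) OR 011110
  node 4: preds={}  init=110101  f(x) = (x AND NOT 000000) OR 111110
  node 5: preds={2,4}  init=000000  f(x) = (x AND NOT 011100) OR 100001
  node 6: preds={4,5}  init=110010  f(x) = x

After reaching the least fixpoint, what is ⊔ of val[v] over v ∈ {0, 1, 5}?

110111

Iteration log — 11 steps:
  step 1. node 0  ⊔preds=000000  new=100010  old=000000  +wl: 
  step 2. node 1  ⊔preds=110111  new=010110  old=000000  +wl: 0
  step 3. node 2  ⊔preds=110111  new=011111  old=000000  +wl: 1
  step 4. node 3  ⊔preds=100010  new=011110  old=000000  +wl: 
  step 5. node 4  ⊔preds=000000  new=111111  old=110101  +wl: 2
  step 6. node 5  ⊔preds=111111  new=100011  old=000000  +wl: 3
  step 7. node 6  ⊔preds=111111  new=111111  old=110010  +wl: 
  step 8. node 0  ⊔preds=010110  new=110010  old=100010  +wl: 
  step 9. node 1  ⊔preds=111111  new=010110  stable
  step 10. node 2  ⊔preds=111111  new=011111  stable
  step 11. node 3  ⊔preds=110011  new=011110  stable

Least fixpoint reached:
  node 0: 110010
  node 1: 010110
  node 2: 011111
  node 3: 011110
  node 4: 111111
  node 5: 100011
  node 6: 111111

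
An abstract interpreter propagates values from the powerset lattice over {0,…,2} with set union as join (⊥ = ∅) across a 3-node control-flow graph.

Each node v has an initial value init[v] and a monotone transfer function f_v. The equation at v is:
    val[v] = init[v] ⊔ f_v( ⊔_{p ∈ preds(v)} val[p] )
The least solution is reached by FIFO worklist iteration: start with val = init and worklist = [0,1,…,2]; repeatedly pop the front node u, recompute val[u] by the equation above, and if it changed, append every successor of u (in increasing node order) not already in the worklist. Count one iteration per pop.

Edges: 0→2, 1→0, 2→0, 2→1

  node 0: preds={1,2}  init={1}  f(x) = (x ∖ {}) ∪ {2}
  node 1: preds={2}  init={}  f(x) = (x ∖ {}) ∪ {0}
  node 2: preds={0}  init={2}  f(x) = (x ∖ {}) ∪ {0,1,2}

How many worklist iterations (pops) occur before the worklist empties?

7

Worklist (7 pops):
  #1 pop 0: in={2} → {1,2} (was {1}); enqueue []
  #2 pop 1: in={2} → {0,2} (was {}); enqueue [0]
  #3 pop 2: in={1,2} → {0,1,2} (was {2}); enqueue [1]
  #4 pop 0: in={0,1,2} → {0,1,2} (was {1,2}); enqueue [2]
  #5 pop 1: in={0,1,2} → {0,1,2} (was {0,2}); enqueue [0]
  #6 pop 2: in={0,1,2} → {0,1,2} (no change)
  #7 pop 0: in={0,1,2} → {0,1,2} (no change)

Fixpoint:
  val[0] = {0,1,2}
  val[1] = {0,1,2}
  val[2] = {0,1,2}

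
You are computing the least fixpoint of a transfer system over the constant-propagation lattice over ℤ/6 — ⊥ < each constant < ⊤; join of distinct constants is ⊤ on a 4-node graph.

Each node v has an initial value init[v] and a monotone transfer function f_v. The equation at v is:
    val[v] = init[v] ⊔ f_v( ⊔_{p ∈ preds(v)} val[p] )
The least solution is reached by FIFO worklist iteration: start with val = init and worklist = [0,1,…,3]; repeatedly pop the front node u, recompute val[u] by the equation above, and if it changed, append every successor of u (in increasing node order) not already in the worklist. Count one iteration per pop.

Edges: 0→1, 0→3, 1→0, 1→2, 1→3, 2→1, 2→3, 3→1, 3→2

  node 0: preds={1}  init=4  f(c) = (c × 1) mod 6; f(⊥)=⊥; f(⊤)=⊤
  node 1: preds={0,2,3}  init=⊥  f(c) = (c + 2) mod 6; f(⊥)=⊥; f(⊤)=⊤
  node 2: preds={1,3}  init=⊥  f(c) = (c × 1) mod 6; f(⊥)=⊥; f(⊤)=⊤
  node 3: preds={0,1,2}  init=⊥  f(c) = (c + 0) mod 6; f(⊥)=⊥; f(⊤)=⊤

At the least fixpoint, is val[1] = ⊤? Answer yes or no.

Worklist (10 pops):
  #1 pop 0: in=⊥ → 4 (no change)
  #2 pop 1: in=4 → 0 (was ⊥); enqueue [0]
  #3 pop 2: in=0 → 0 (was ⊥); enqueue [1]
  #4 pop 3: in=⊤ → ⊤ (was ⊥); enqueue [2]
  #5 pop 0: in=0 → ⊤ (was 4); enqueue [3]
  #6 pop 1: in=⊤ → ⊤ (was 0); enqueue [0]
  #7 pop 2: in=⊤ → ⊤ (was 0); enqueue [1]
  #8 pop 3: in=⊤ → ⊤ (no change)
  #9 pop 0: in=⊤ → ⊤ (no change)
  #10 pop 1: in=⊤ → ⊤ (no change)

Fixpoint:
  val[0] = ⊤
  val[1] = ⊤
  val[2] = ⊤
  val[3] = ⊤

yes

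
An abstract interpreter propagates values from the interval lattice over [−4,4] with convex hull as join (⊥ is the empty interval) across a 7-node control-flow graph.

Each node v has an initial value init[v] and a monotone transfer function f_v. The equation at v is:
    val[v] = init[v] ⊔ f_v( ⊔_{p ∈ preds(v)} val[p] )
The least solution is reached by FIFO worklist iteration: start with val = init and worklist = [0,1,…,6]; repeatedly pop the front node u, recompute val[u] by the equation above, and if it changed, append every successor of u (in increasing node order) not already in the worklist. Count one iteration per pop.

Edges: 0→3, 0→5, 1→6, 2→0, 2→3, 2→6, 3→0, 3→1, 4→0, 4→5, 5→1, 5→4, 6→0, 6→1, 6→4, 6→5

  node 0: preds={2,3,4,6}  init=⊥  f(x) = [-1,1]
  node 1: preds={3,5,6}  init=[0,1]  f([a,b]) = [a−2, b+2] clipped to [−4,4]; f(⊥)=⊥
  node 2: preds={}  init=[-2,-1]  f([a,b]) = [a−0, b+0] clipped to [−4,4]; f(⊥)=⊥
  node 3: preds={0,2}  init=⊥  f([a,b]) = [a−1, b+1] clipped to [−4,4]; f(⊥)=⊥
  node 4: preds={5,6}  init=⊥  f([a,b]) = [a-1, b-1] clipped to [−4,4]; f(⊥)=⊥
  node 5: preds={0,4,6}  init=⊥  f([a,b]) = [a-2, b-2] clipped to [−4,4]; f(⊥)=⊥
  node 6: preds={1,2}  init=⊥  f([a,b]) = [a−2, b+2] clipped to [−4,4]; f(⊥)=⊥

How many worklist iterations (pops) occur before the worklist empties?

19

Trace (19 dequeues):
  [1] u=0 | in [-2,-1] | out [-1,1] | prev ⊥ | push {}
  [2] u=1 | in ⊥ | out [0,1] | ==
  [3] u=2 | in ⊥ | out [-2,-1] | ==
  [4] u=3 | in [-2,1] | out [-3,2] | prev ⊥ | push {0,1}
  [5] u=4 | in ⊥ | out ⊥ | ==
  [6] u=5 | in [-1,1] | out [-3,-1] | prev ⊥ | push {4}
  [7] u=6 | in [-2,1] | out [-4,3] | prev ⊥ | push {5}
  [8] u=0 | in [-4,3] | out [-1,1] | ==
  [9] u=1 | in [-4,3] | out [-4,4] | prev [0,1] | push {6}
  [10] u=4 | in [-4,3] | out [-4,2] | prev ⊥ | push {0}
  [11] u=5 | in [-4,3] | out [-4,1] | prev [-3,-1] | push {1,4}
  [12] u=6 | in [-4,4] | out [-4,4] | prev [-4,3] | push {5}
  [13] u=0 | in [-4,4] | out [-1,1] | ==
  [14] u=1 | in [-4,4] | out [-4,4] | ==
  [15] u=4 | in [-4,4] | out [-4,3] | prev [-4,2] | push {0}
  [16] u=5 | in [-4,4] | out [-4,2] | prev [-4,1] | push {1,4}
  [17] u=0 | in [-4,4] | out [-1,1] | ==
  [18] u=1 | in [-4,4] | out [-4,4] | ==
  [19] u=4 | in [-4,4] | out [-4,3] | ==

Converged values:
  [0] [-1,1]
  [1] [-4,4]
  [2] [-2,-1]
  [3] [-3,2]
  [4] [-4,3]
  [5] [-4,2]
  [6] [-4,4]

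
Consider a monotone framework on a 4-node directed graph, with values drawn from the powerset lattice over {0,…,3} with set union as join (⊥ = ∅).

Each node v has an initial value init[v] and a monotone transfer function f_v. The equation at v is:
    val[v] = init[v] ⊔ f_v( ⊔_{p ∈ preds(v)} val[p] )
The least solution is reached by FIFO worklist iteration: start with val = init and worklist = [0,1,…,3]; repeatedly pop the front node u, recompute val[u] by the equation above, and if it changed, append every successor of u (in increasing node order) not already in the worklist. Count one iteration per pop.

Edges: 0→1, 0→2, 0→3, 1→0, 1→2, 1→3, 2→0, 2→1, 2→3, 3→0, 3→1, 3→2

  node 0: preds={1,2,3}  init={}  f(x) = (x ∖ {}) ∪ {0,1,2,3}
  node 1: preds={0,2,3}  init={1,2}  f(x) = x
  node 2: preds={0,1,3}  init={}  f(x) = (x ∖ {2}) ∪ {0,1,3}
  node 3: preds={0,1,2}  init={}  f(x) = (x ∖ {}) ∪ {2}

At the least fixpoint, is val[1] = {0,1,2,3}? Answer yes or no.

Worklist (7 pops):
  #1 pop 0: in={1,2} → {0,1,2,3} (was {}); enqueue []
  #2 pop 1: in={0,1,2,3} → {0,1,2,3} (was {1,2}); enqueue [0]
  #3 pop 2: in={0,1,2,3} → {0,1,3} (was {}); enqueue [1]
  #4 pop 3: in={0,1,2,3} → {0,1,2,3} (was {}); enqueue [2]
  #5 pop 0: in={0,1,2,3} → {0,1,2,3} (no change)
  #6 pop 1: in={0,1,2,3} → {0,1,2,3} (no change)
  #7 pop 2: in={0,1,2,3} → {0,1,3} (no change)

Fixpoint:
  val[0] = {0,1,2,3}
  val[1] = {0,1,2,3}
  val[2] = {0,1,3}
  val[3] = {0,1,2,3}

yes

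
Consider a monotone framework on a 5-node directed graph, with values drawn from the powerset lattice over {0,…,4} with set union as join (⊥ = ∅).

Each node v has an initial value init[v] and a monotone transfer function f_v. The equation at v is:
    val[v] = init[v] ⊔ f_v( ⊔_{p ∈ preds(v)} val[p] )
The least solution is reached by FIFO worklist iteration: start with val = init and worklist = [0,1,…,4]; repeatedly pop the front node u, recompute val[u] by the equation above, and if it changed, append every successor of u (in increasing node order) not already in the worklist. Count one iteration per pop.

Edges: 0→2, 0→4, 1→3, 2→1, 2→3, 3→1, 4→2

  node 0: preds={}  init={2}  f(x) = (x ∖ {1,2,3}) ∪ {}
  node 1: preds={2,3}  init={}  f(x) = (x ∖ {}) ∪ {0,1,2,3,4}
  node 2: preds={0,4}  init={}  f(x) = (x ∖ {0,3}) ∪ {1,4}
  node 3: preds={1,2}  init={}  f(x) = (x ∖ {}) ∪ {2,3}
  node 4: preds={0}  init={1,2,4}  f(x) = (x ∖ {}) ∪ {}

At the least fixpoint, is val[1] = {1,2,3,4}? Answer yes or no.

no

Trace (6 dequeues):
  [1] u=0 | in {} | out {2} | ==
  [2] u=1 | in {} | out {0,1,2,3,4} | prev {} | push {}
  [3] u=2 | in {1,2,4} | out {1,2,4} | prev {} | push {1}
  [4] u=3 | in {0,1,2,3,4} | out {0,1,2,3,4} | prev {} | push {}
  [5] u=4 | in {2} | out {1,2,4} | ==
  [6] u=1 | in {0,1,2,3,4} | out {0,1,2,3,4} | ==

Converged values:
  [0] {2}
  [1] {0,1,2,3,4}
  [2] {1,2,4}
  [3] {0,1,2,3,4}
  [4] {1,2,4}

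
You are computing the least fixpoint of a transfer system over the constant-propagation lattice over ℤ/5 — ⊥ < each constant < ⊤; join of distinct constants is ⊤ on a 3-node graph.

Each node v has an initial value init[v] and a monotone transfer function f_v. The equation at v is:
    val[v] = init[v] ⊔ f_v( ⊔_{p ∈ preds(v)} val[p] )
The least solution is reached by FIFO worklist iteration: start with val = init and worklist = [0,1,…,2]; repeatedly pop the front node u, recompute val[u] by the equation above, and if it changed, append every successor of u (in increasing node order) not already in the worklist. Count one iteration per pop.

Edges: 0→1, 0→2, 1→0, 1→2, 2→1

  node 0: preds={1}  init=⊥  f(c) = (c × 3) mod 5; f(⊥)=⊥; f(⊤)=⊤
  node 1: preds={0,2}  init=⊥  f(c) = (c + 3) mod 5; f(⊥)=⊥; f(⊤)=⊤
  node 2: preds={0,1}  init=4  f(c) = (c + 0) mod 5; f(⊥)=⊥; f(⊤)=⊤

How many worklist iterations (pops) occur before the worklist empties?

9

Worklist (9 pops):
  #1 pop 0: in=⊥ → ⊥ (no change)
  #2 pop 1: in=4 → 2 (was ⊥); enqueue [0]
  #3 pop 2: in=2 → ⊤ (was 4); enqueue [1]
  #4 pop 0: in=2 → 1 (was ⊥); enqueue [2]
  #5 pop 1: in=⊤ → ⊤ (was 2); enqueue [0]
  #6 pop 2: in=⊤ → ⊤ (no change)
  #7 pop 0: in=⊤ → ⊤ (was 1); enqueue [1,2]
  #8 pop 1: in=⊤ → ⊤ (no change)
  #9 pop 2: in=⊤ → ⊤ (no change)

Fixpoint:
  val[0] = ⊤
  val[1] = ⊤
  val[2] = ⊤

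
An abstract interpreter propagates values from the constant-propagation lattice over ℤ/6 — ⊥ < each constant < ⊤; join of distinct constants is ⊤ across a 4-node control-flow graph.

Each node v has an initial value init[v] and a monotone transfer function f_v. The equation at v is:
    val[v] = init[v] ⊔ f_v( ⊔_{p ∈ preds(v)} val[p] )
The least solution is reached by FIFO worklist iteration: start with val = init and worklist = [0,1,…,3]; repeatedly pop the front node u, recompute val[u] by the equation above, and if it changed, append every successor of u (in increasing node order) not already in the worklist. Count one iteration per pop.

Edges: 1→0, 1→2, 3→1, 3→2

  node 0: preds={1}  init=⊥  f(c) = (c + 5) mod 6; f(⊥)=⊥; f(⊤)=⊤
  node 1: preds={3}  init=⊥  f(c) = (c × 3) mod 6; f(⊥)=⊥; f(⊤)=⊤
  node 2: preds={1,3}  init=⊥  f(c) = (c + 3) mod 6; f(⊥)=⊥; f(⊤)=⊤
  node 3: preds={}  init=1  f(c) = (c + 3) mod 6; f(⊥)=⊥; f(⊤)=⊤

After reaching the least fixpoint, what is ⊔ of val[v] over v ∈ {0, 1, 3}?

⊤

Worklist (5 pops):
  #1 pop 0: in=⊥ → ⊥ (no change)
  #2 pop 1: in=1 → 3 (was ⊥); enqueue [0]
  #3 pop 2: in=⊤ → ⊤ (was ⊥); enqueue []
  #4 pop 3: in=⊥ → 1 (no change)
  #5 pop 0: in=3 → 2 (was ⊥); enqueue []

Fixpoint:
  val[0] = 2
  val[1] = 3
  val[2] = ⊤
  val[3] = 1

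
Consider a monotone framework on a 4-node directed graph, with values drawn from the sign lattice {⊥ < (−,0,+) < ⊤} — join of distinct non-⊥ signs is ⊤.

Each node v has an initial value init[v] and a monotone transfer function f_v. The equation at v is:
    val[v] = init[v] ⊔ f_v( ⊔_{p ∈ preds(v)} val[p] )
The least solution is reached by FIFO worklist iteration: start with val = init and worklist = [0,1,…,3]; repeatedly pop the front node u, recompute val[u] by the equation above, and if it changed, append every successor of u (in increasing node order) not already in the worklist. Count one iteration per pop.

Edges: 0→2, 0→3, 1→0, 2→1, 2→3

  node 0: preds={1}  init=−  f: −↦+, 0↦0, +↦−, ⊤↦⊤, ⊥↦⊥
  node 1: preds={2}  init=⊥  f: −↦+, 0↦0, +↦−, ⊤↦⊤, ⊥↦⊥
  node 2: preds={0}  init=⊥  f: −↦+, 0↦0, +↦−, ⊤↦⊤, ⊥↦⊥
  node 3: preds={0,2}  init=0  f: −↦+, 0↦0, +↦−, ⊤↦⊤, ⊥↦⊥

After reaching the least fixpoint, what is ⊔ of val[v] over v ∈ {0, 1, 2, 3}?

⊤

Trace (10 dequeues):
  [1] u=0 | in ⊥ | out − | ==
  [2] u=1 | in ⊥ | out ⊥ | ==
  [3] u=2 | in − | out + | prev ⊥ | push {1}
  [4] u=3 | in ⊤ | out ⊤ | prev 0 | push {}
  [5] u=1 | in + | out − | prev ⊥ | push {0}
  [6] u=0 | in − | out ⊤ | prev − | push {2,3}
  [7] u=2 | in ⊤ | out ⊤ | prev + | push {1}
  [8] u=3 | in ⊤ | out ⊤ | ==
  [9] u=1 | in ⊤ | out ⊤ | prev − | push {0}
  [10] u=0 | in ⊤ | out ⊤ | ==

Converged values:
  [0] ⊤
  [1] ⊤
  [2] ⊤
  [3] ⊤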